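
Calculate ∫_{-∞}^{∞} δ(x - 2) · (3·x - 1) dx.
5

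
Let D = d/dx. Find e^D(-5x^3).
- 5 x^{3} - 15 x^{2} - 15 x - 5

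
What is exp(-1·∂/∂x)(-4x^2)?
- 4 x^{2} + 8 x - 4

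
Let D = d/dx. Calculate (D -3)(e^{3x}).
0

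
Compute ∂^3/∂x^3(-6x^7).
- 1260 x^{4}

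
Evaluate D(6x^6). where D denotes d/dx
36 x^{5}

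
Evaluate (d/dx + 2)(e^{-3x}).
- e^{- 3 x}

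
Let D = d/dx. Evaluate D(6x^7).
42 x^{6}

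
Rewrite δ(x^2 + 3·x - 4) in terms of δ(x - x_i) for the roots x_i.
\frac{\delta(x - 1) + \delta(x + 4)}{5}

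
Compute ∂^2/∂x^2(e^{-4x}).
16 e^{- 4 x}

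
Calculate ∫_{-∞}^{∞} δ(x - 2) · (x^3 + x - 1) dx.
9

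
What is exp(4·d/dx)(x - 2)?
x + 2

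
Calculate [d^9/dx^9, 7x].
63\frac{d^{8}}{dx^{8}}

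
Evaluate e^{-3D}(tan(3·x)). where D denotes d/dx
\tan{\left(3 x - 9 \right)}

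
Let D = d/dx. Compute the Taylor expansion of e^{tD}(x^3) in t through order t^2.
x \left(3 t^{2} + 3 t x + x^{2}\right)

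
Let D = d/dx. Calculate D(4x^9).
36 x^{8}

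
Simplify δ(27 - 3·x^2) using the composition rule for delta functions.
\frac{\delta(x - 3) + \delta(x + 3)}{18}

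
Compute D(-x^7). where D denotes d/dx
- 7 x^{6}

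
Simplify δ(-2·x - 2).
\frac{\delta(x + 1)}{2}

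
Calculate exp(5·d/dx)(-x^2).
- x^{2} - 10 x - 25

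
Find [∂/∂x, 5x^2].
10 x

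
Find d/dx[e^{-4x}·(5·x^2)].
10 x \left(1 - 2 x\right) e^{- 4 x}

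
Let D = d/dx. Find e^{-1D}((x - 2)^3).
x^{3} - 9 x^{2} + 27 x - 27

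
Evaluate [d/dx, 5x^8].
40 x^{7}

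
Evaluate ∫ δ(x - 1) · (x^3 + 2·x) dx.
3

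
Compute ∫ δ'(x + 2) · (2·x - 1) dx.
-2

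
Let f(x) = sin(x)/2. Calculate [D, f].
\frac{\cos{\left(x \right)}}{2}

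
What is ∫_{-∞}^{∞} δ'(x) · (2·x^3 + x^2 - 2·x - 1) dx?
2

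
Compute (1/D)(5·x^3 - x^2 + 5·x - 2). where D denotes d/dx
\frac{5 x^{4}}{4} - \frac{x^{3}}{3} + \frac{5 x^{2}}{2} - 2 x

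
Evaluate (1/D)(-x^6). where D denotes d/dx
- \frac{x^{7}}{7}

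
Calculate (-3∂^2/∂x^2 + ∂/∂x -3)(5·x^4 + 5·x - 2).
- 15 x^{4} + 20 x^{3} - 180 x^{2} - 15 x + 11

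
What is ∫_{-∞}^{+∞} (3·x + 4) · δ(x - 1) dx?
7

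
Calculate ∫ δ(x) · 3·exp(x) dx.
3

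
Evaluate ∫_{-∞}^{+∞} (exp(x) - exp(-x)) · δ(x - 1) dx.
2 \sinh{\left(1 \right)}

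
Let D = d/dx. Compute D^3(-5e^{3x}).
- 135 e^{3 x}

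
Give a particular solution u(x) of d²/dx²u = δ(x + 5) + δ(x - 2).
\frac{|x + 5|}{2} + \frac{|x - 2|}{2}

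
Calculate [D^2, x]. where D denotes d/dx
2D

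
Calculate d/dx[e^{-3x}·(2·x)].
2 \left(1 - 3 x\right) e^{- 3 x}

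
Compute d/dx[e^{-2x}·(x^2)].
2 x \left(1 - x\right) e^{- 2 x}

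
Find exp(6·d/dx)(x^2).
x^{2} + 12 x + 36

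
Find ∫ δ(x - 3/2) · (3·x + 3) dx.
\frac{15}{2}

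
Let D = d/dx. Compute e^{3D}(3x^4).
3 x^{4} + 36 x^{3} + 162 x^{2} + 324 x + 243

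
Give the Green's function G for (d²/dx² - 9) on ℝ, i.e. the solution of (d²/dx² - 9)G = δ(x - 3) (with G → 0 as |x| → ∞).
-\frac{e^{-3|x - 3|}}{6}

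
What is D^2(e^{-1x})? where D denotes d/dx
e^{- x}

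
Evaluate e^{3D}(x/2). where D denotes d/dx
\frac{x}{2} + \frac{3}{2}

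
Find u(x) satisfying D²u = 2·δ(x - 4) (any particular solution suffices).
|x - 4|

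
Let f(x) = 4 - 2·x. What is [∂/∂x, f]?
-2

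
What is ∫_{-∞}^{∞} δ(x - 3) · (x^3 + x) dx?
30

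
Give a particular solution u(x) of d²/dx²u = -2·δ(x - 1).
-|x - 1|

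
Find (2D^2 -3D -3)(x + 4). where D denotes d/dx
- 3 x - 15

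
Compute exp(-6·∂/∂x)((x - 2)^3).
x^{3} - 24 x^{2} + 192 x - 512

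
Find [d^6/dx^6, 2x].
12\frac{d^{5}}{dx^{5}}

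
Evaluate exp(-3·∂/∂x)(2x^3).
2 x^{3} - 18 x^{2} + 54 x - 54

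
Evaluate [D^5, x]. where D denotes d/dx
5D^{4}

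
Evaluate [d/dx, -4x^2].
- 8 x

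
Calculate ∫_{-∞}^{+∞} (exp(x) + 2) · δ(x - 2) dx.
2 + e^{2}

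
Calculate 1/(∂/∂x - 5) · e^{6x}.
e^{6 x}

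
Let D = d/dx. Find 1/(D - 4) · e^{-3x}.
- \frac{e^{- 3 x}}{7}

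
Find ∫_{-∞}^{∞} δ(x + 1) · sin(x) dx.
- \sin{\left(1 \right)}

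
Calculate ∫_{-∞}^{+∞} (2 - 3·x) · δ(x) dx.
2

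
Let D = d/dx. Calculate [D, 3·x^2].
6 x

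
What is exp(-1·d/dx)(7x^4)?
7 x^{4} - 28 x^{3} + 42 x^{2} - 28 x + 7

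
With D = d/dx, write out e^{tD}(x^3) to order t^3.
t^{3} + 3 t^{2} x + 3 t x^{2} + x^{3}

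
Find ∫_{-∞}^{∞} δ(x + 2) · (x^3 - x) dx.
-6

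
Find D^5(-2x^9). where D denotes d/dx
- 30240 x^{4}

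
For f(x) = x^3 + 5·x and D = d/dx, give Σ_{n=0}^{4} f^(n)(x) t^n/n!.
t^{3} + 3 t^{2} x + t \left(3 x^{2} + 5\right) + x^{3} + 5 x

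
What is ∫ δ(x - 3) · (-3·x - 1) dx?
-10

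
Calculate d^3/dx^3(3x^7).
630 x^{4}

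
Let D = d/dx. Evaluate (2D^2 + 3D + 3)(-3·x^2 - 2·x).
- 9 x^{2} - 24 x - 18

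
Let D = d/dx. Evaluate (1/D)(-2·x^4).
- \frac{2 x^{5}}{5}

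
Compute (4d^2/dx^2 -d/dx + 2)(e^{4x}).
62 e^{4 x}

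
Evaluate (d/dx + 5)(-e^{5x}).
- 10 e^{5 x}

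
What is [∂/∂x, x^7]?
7 x^{6}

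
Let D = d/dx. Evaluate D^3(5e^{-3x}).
- 135 e^{- 3 x}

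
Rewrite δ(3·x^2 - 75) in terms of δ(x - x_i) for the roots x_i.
\frac{\delta(x - 5) + \delta(x + 5)}{30}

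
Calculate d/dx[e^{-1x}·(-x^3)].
x^{2} \left(x - 3\right) e^{- x}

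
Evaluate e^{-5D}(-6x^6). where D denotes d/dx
- 6 x^{6} + 180 x^{5} - 2250 x^{4} + 15000 x^{3} - 56250 x^{2} + 112500 x - 93750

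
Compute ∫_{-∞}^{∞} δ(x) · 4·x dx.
0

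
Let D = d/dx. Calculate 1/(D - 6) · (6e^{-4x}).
- \frac{3 e^{- 4 x}}{5}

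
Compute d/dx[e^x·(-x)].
\left(- x - 1\right) e^{x}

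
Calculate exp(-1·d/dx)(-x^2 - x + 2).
- x^{2} + x + 2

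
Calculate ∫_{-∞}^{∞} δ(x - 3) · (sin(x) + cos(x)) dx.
\cos{\left(3 \right)} + \sin{\left(3 \right)}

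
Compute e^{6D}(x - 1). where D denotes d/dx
x + 5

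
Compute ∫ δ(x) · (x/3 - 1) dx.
-1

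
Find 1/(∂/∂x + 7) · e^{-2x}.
\frac{e^{- 2 x}}{5}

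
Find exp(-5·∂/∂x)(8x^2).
8 x^{2} - 80 x + 200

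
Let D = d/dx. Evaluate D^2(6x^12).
792 x^{10}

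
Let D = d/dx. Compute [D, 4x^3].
12 x^{2}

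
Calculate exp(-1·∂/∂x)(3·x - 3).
3 x - 6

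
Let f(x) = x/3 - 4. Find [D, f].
\frac{1}{3}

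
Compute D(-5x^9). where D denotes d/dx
- 45 x^{8}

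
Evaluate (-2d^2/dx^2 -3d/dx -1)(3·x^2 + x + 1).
- 3 x^{2} - 19 x - 16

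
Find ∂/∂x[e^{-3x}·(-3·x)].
3 \left(3 x - 1\right) e^{- 3 x}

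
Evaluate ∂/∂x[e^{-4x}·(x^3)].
x^{2} \left(3 - 4 x\right) e^{- 4 x}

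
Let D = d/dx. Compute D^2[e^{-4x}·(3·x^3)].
6 x \left(8 x^{2} - 12 x + 3\right) e^{- 4 x}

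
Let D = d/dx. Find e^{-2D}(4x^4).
4 x^{4} - 32 x^{3} + 96 x^{2} - 128 x + 64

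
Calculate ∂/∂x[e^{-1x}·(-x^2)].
x \left(x - 2\right) e^{- x}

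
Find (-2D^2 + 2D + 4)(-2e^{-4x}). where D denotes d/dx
72 e^{- 4 x}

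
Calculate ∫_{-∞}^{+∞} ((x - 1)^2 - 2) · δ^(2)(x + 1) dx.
2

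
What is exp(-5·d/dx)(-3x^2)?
- 3 x^{2} + 30 x - 75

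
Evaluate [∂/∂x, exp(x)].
e^{x}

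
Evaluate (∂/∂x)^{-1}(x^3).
\frac{x^{4}}{4}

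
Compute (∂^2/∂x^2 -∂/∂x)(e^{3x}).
6 e^{3 x}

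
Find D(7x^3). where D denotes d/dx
21 x^{2}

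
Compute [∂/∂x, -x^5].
- 5 x^{4}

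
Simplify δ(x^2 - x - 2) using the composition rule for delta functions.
\frac{\delta(x - 2) + \delta(x + 1)}{3}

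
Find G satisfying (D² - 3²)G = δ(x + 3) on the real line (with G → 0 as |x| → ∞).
-\frac{e^{-3|x + 3|}}{6}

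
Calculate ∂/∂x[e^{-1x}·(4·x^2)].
4 x \left(2 - x\right) e^{- x}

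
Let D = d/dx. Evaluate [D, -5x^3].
- 15 x^{2}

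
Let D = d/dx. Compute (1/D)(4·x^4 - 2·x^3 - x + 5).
\frac{4 x^{5}}{5} - \frac{x^{4}}{2} - \frac{x^{2}}{2} + 5 x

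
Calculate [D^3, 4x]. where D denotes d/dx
12D^{2}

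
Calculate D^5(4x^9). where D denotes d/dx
60480 x^{4}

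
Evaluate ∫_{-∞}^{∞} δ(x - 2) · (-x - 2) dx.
-4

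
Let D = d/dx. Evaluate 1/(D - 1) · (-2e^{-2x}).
\frac{2 e^{- 2 x}}{3}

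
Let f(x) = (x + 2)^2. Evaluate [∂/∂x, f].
2 x + 4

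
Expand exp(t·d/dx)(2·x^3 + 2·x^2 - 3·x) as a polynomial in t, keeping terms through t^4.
2 t^{3} + t^{2} \left(6 x + 2\right) + t \left(6 x^{2} + 4 x - 3\right) + 2 x^{3} + 2 x^{2} - 3 x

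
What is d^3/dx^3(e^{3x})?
27 e^{3 x}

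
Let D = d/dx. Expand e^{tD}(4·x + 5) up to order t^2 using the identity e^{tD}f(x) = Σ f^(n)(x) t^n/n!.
4 t + 4 x + 5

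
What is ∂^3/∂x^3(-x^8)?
- 336 x^{5}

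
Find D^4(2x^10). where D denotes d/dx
10080 x^{6}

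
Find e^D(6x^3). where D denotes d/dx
6 x^{3} + 18 x^{2} + 18 x + 6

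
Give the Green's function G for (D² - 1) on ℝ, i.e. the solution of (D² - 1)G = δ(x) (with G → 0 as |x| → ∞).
-\frac{e^{-|x|}}{2}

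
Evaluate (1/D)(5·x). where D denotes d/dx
\frac{5 x^{2}}{2}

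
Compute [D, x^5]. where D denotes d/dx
5 x^{4}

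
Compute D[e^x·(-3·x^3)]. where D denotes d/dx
3 x^{2} \left(- x - 3\right) e^{x}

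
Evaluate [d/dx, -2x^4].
- 8 x^{3}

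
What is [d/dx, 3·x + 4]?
3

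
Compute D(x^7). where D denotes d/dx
7 x^{6}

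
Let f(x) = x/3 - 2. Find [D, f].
\frac{1}{3}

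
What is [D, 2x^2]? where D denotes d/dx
4 x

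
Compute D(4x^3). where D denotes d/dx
12 x^{2}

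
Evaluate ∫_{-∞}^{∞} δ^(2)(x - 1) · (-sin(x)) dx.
\sin{\left(1 \right)}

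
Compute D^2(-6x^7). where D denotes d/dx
- 252 x^{5}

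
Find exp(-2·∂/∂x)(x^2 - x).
x^{2} - 5 x + 6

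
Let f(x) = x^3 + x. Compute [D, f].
3 x^{2} + 1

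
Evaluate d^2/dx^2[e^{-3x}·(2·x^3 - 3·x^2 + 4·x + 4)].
3 \left(6 x^{3} - 21 x^{2} + 28 x + 2\right) e^{- 3 x}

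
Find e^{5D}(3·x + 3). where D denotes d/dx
3 x + 18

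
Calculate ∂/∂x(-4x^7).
- 28 x^{6}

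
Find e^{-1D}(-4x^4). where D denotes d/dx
- 4 x^{4} + 16 x^{3} - 24 x^{2} + 16 x - 4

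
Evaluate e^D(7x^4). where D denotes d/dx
7 x^{4} + 28 x^{3} + 42 x^{2} + 28 x + 7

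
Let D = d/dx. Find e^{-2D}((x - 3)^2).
x^{2} - 10 x + 25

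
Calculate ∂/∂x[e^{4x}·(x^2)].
2 x \left(2 x + 1\right) e^{4 x}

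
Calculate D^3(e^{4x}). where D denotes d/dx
64 e^{4 x}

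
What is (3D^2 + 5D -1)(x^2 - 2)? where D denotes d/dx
- x^{2} + 10 x + 8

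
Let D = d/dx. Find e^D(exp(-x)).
e^{- x - 1}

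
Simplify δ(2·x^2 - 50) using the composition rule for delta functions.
\frac{\delta(x - 5) + \delta(x + 5)}{20}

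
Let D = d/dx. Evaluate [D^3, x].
3D^{2}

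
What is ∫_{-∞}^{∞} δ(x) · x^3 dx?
0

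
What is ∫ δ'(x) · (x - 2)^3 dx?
-12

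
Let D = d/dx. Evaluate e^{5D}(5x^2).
5 x^{2} + 50 x + 125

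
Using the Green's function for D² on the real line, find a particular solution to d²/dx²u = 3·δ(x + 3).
\frac{3|x + 3|}{2}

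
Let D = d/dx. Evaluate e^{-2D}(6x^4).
6 x^{4} - 48 x^{3} + 144 x^{2} - 192 x + 96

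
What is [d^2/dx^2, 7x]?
14\frac{d}{dx}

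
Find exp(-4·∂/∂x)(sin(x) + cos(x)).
\sqrt{2} \cos{\left(- x + \frac{\pi}{4} + 4 \right)}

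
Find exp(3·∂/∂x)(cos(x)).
\cos{\left(x + 3 \right)}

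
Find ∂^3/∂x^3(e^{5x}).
125 e^{5 x}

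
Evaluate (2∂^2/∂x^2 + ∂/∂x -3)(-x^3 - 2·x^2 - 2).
3 x^{3} + 3 x^{2} - 16 x - 2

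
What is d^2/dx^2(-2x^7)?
- 84 x^{5}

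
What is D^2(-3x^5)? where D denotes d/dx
- 60 x^{3}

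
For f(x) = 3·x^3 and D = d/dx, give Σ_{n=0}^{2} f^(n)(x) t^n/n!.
3 x \left(3 t^{2} + 3 t x + x^{2}\right)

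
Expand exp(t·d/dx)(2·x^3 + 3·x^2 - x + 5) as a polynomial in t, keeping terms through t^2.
t^{2} \left(6 x + 3\right) + t \left(6 x^{2} + 6 x - 1\right) + 2 x^{3} + 3 x^{2} - x + 5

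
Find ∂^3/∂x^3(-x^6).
- 120 x^{3}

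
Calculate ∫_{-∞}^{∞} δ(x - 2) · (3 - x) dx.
1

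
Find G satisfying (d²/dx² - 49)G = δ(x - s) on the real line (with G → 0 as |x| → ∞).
-\frac{e^{-7|x-s|}}{14}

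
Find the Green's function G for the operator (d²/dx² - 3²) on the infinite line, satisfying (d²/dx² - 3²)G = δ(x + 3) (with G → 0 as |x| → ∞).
-\frac{e^{-3|x + 3|}}{6}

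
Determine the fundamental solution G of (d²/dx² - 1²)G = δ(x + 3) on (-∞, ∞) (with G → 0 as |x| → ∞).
-\frac{e^{-|x + 3|}}{2}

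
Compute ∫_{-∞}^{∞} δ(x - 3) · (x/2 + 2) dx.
\frac{7}{2}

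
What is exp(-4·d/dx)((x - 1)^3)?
x^{3} - 15 x^{2} + 75 x - 125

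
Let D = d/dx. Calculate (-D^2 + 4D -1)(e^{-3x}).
- 22 e^{- 3 x}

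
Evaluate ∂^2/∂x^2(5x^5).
100 x^{3}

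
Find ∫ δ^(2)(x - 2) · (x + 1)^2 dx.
2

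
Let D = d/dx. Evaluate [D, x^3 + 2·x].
3 x^{2} + 2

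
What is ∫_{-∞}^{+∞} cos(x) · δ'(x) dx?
0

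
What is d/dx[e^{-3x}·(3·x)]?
3 \left(1 - 3 x\right) e^{- 3 x}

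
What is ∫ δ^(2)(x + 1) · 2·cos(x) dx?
- 2 \cos{\left(1 \right)}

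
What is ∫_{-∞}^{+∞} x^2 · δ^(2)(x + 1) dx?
2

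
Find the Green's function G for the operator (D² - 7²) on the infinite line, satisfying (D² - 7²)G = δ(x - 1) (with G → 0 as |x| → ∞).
-\frac{e^{-7|x - 1|}}{14}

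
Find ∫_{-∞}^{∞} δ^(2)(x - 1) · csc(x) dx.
\left(2 \cot^{2}{\left(1 \right)} + 1\right) \csc{\left(1 \right)}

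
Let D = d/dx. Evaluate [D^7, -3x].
-21D^{6}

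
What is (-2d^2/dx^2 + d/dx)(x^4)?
4 x^{2} \left(x - 6\right)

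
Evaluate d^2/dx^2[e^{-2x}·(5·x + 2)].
4 \left(5 x - 3\right) e^{- 2 x}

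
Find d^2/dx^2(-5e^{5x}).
- 125 e^{5 x}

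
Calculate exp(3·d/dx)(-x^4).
- x^{4} - 12 x^{3} - 54 x^{2} - 108 x - 81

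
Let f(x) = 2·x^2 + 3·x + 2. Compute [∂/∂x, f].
4 x + 3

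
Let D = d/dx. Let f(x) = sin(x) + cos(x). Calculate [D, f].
- \sin{\left(x \right)} + \cos{\left(x \right)}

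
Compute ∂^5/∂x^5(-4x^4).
0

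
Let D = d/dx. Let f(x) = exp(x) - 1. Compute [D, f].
e^{x}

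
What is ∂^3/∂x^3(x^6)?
120 x^{3}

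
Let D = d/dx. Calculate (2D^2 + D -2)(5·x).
5 - 10 x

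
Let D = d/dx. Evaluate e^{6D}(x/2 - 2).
\frac{x}{2} + 1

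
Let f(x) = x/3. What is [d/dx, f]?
\frac{1}{3}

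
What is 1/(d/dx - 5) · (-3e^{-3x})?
\frac{3 e^{- 3 x}}{8}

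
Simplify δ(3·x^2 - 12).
\frac{\delta(x - 2) + \delta(x + 2)}{12}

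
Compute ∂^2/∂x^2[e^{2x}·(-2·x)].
8 \left(- x - 1\right) e^{2 x}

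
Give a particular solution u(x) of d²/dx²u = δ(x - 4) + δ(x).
\frac{|x - 4|}{2} + \frac{|x|}{2}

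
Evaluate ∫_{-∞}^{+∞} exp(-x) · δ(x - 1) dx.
e^{-1}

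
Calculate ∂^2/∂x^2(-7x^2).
-14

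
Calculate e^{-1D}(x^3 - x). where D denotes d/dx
x \left(x^{2} - 3 x + 2\right)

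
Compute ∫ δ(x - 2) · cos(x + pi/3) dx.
\cos{\left(\frac{\pi}{3} + 2 \right)}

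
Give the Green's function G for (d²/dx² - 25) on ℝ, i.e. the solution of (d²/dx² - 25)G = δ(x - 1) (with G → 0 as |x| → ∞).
-\frac{e^{-5|x - 1|}}{10}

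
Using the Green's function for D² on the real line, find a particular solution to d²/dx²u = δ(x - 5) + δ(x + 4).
\frac{|x - 5|}{2} + \frac{|x + 4|}{2}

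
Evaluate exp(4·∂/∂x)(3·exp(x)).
3 e^{x + 4}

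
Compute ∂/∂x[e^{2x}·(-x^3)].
x^{2} \left(- 2 x - 3\right) e^{2 x}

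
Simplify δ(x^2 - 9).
\frac{\delta(x - 3) + \delta(x + 3)}{6}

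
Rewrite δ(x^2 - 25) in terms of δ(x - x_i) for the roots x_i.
\frac{\delta(x + 5) + \delta(x - 5)}{10}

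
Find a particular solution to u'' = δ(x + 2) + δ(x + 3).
\frac{|x + 2|}{2} + \frac{|x + 3|}{2}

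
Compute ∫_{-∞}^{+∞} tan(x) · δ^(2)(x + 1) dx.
- 2 \tan^{3}{\left(1 \right)} - 2 \tan{\left(1 \right)}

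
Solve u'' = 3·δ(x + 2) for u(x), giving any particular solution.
\frac{3|x + 2|}{2}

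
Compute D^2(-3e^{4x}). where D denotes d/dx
- 48 e^{4 x}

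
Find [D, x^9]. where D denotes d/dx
9 x^{8}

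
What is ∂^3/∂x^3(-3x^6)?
- 360 x^{3}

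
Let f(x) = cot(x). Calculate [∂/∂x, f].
- \frac{1}{\sin^{2}{\left(x \right)}}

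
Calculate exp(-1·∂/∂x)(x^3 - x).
x \left(x^{2} - 3 x + 2\right)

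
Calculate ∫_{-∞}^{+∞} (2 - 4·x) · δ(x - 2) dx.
-6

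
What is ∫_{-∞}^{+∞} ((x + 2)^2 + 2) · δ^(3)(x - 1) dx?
0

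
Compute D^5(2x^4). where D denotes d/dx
0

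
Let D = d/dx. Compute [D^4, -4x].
-16D^{3}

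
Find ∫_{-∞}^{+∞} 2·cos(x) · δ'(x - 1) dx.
2 \sin{\left(1 \right)}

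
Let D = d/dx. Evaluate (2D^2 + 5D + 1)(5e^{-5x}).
130 e^{- 5 x}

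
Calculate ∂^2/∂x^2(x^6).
30 x^{4}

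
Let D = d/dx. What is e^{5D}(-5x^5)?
- 5 x^{5} - 125 x^{4} - 1250 x^{3} - 6250 x^{2} - 15625 x - 15625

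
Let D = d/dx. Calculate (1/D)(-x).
- \frac{x^{2}}{2}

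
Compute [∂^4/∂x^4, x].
4\frac{d^{3}}{dx^{3}}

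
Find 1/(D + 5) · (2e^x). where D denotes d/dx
\frac{e^{x}}{3}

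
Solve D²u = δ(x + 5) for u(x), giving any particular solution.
\frac{|x + 5|}{2}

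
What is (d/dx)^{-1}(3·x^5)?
\frac{x^{6}}{2}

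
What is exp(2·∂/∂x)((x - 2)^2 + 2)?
x^{2} + 2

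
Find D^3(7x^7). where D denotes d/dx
1470 x^{4}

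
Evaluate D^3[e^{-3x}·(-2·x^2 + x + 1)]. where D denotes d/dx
9 \left(6 x^{2} - 15 x + 4\right) e^{- 3 x}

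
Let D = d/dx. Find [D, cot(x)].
- \frac{1}{\sin^{2}{\left(x \right)}}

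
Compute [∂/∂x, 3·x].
3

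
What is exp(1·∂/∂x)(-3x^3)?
- 3 x^{3} - 9 x^{2} - 9 x - 3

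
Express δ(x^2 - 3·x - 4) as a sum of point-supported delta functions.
\frac{\delta(x - 4) + \delta(x + 1)}{5}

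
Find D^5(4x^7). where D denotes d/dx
10080 x^{2}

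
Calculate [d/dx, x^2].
2 x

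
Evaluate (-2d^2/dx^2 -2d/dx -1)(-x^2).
x^{2} + 4 x + 4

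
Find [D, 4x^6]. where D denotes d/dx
24 x^{5}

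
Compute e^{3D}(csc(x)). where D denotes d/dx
\csc{\left(x + 3 \right)}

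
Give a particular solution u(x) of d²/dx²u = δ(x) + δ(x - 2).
\frac{|x|}{2} + \frac{|x - 2|}{2}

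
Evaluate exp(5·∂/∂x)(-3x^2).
- 3 x^{2} - 30 x - 75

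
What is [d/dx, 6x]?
6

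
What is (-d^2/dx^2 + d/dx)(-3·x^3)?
9 x \left(2 - x\right)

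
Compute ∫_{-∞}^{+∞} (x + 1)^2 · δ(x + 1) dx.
0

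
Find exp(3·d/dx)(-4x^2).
- 4 x^{2} - 24 x - 36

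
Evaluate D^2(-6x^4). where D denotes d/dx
- 72 x^{2}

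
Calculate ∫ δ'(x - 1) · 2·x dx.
-2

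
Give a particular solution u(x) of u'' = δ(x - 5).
\frac{|x - 5|}{2}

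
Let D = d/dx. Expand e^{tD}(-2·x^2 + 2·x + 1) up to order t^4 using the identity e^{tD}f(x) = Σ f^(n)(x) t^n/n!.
- 2 t^{2} - 2 t \left(2 x - 1\right) - 2 x^{2} + 2 x + 1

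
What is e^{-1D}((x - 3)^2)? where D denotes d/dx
x^{2} - 8 x + 16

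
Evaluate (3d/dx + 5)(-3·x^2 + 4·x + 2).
- 15 x^{2} + 2 x + 22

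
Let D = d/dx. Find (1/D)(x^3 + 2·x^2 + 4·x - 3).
\frac{x^{4}}{4} + \frac{2 x^{3}}{3} + 2 x^{2} - 3 x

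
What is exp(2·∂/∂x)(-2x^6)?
- 2 x^{6} - 24 x^{5} - 120 x^{4} - 320 x^{3} - 480 x^{2} - 384 x - 128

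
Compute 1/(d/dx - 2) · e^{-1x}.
- \frac{e^{- x}}{3}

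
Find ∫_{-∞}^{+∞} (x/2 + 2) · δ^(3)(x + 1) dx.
0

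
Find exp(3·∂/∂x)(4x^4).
4 x^{4} + 48 x^{3} + 216 x^{2} + 432 x + 324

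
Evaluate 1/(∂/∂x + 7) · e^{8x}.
\frac{e^{8 x}}{15}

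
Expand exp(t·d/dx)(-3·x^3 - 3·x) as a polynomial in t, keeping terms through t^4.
- 3 t^{3} - 9 t^{2} x - 3 t \left(3 x^{2} + 1\right) - 3 x^{3} - 3 x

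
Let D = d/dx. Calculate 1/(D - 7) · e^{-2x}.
- \frac{e^{- 2 x}}{9}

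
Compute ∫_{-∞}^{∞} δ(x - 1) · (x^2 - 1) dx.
0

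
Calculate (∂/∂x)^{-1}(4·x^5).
\frac{2 x^{6}}{3}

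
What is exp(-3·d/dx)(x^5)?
x^{5} - 15 x^{4} + 90 x^{3} - 270 x^{2} + 405 x - 243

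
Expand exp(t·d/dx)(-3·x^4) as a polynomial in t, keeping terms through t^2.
3 x^{2} \left(- 6 t^{2} - 4 t x - x^{2}\right)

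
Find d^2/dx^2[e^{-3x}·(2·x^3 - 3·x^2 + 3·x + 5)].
3 \left(6 x^{3} - 21 x^{2} + 25 x + 7\right) e^{- 3 x}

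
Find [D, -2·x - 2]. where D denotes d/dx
-2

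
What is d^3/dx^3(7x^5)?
420 x^{2}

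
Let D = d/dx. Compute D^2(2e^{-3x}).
18 e^{- 3 x}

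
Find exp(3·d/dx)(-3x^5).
- 3 x^{5} - 45 x^{4} - 270 x^{3} - 810 x^{2} - 1215 x - 729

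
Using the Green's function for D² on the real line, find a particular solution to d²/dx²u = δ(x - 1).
\frac{|x - 1|}{2}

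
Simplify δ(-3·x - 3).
\frac{\delta(x + 1)}{3}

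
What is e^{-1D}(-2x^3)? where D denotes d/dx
- 2 x^{3} + 6 x^{2} - 6 x + 2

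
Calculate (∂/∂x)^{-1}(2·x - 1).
x^{2} - x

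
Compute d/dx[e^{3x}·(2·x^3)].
6 x^{2} \left(x + 1\right) e^{3 x}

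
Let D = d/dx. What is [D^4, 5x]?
20D^{3}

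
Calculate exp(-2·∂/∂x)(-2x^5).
- 2 x^{5} + 20 x^{4} - 80 x^{3} + 160 x^{2} - 160 x + 64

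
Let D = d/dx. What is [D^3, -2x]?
-6D^{2}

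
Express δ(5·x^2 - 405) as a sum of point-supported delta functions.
\frac{\delta(x - 9) + \delta(x + 9)}{90}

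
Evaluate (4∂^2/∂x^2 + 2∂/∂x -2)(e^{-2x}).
10 e^{- 2 x}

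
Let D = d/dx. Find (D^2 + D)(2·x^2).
4 x + 4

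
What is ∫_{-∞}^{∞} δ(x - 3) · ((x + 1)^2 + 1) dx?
17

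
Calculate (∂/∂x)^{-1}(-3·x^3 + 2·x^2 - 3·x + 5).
- \frac{3 x^{4}}{4} + \frac{2 x^{3}}{3} - \frac{3 x^{2}}{2} + 5 x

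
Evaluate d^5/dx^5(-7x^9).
- 105840 x^{4}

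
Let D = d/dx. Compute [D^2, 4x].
8D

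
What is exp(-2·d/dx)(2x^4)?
2 x^{4} - 16 x^{3} + 48 x^{2} - 64 x + 32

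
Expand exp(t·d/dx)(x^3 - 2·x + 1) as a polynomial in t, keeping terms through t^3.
t^{3} + 3 t^{2} x + t \left(3 x^{2} - 2\right) + x^{3} - 2 x + 1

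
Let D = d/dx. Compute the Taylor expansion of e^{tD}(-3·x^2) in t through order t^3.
- 3 t^{2} - 6 t x - 3 x^{2}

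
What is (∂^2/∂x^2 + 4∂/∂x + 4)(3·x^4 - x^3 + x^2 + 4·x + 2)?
12 x^{4} + 44 x^{3} + 28 x^{2} + 18 x + 26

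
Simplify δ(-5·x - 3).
\frac{\delta(x + 3/5)}{5}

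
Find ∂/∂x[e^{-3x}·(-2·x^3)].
6 x^{2} \left(x - 1\right) e^{- 3 x}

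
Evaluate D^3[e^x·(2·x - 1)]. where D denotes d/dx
\left(2 x + 5\right) e^{x}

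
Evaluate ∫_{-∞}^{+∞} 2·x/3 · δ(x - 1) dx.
\frac{2}{3}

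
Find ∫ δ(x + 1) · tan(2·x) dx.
- \tan{\left(2 \right)}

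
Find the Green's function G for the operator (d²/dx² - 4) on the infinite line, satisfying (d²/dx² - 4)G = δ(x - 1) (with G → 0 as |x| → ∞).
-\frac{e^{-2|x - 1|}}{4}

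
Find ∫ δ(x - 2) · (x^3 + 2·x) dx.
12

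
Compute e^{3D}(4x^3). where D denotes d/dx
4 x^{3} + 36 x^{2} + 108 x + 108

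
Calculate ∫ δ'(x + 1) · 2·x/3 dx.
- \frac{2}{3}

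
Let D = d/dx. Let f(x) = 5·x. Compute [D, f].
5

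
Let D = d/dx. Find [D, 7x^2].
14 x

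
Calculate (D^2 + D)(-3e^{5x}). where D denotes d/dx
- 90 e^{5 x}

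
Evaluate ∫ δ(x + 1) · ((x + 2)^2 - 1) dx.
0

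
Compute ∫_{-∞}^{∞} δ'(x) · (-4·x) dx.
4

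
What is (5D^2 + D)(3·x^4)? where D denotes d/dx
12 x^{2} \left(x + 15\right)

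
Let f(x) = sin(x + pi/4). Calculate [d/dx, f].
\cos{\left(x + \frac{\pi}{4} \right)}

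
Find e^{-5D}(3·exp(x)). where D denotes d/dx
3 e^{x - 5}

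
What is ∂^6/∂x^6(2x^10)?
302400 x^{4}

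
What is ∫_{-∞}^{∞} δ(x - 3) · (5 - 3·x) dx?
-4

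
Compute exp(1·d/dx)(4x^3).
4 x^{3} + 12 x^{2} + 12 x + 4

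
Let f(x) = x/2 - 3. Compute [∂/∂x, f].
\frac{1}{2}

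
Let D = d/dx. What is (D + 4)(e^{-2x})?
2 e^{- 2 x}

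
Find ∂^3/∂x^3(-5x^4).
- 120 x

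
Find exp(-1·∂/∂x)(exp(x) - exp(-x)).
- e^{1 - x} + e^{x - 1}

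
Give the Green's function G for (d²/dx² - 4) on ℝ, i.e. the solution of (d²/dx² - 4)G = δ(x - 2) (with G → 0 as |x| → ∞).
-\frac{e^{-2|x - 2|}}{4}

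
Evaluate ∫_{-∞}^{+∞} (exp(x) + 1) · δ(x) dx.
2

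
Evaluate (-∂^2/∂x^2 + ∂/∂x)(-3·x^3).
9 x \left(2 - x\right)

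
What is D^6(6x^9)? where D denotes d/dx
362880 x^{3}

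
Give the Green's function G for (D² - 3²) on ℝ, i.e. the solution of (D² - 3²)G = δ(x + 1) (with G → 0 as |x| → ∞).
-\frac{e^{-3|x + 1|}}{6}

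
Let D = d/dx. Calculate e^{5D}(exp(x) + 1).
e^{x + 5} + 1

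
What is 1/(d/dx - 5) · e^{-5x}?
- \frac{e^{- 5 x}}{10}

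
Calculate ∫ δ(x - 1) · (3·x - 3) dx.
0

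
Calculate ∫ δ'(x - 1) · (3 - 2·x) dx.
2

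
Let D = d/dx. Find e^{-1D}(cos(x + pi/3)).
\cos{\left(x - 1 + \frac{\pi}{3} \right)}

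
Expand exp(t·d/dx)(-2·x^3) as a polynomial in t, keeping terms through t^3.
- 2 t^{3} - 6 t^{2} x - 6 t x^{2} - 2 x^{3}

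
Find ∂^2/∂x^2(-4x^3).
- 24 x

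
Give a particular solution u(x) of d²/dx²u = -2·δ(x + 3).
-|x + 3|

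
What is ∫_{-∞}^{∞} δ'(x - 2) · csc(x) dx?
\cot{\left(2 \right)} \csc{\left(2 \right)}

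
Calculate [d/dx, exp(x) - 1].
e^{x}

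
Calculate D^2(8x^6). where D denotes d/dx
240 x^{4}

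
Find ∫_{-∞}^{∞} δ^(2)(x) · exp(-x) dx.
1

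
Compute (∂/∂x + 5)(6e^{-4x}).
6 e^{- 4 x}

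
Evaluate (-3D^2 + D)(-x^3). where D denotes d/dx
3 x \left(6 - x\right)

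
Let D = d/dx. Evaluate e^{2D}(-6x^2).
- 6 x^{2} - 24 x - 24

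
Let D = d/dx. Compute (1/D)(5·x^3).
\frac{5 x^{4}}{4}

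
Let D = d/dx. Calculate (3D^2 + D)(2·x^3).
6 x \left(x + 6\right)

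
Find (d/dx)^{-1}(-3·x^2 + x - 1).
- x^{3} + \frac{x^{2}}{2} - x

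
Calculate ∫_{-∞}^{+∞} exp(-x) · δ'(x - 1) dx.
e^{-1}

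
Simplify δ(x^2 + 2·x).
\frac{\delta(x + 2) + \delta(x)}{2}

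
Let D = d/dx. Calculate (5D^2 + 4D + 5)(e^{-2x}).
17 e^{- 2 x}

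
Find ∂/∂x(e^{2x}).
2 e^{2 x}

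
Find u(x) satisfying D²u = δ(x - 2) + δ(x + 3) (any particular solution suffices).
\frac{|x - 2|}{2} + \frac{|x + 3|}{2}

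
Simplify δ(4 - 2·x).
\frac{\delta(x - 2)}{2}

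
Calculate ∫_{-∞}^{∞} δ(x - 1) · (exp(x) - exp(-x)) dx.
2 \sinh{\left(1 \right)}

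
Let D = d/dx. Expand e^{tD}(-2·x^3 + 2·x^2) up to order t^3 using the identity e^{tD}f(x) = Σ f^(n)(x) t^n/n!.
- 2 t^{3} - 2 t^{2} \left(3 x - 1\right) - 2 t x \left(3 x - 2\right) - 2 x^{3} + 2 x^{2}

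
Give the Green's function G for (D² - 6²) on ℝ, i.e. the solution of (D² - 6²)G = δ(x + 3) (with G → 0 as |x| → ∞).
-\frac{e^{-6|x + 3|}}{12}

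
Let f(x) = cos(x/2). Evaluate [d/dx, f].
- \frac{\sin{\left(\frac{x}{2} \right)}}{2}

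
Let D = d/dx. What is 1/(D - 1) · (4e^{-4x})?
- \frac{4 e^{- 4 x}}{5}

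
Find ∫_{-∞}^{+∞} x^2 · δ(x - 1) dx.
1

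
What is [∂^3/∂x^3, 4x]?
12\frac{d^{2}}{dx^{2}}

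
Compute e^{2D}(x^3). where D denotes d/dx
x^{3} + 6 x^{2} + 12 x + 8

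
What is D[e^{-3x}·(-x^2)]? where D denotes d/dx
x \left(3 x - 2\right) e^{- 3 x}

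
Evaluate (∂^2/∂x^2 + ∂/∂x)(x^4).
4 x^{2} \left(x + 3\right)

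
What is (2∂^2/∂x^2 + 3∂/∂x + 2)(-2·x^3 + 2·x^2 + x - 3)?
- 4 x^{3} - 14 x^{2} - 10 x + 5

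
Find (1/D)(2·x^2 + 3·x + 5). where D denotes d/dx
\frac{2 x^{3}}{3} + \frac{3 x^{2}}{2} + 5 x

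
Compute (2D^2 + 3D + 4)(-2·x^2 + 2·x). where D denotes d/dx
- 8 x^{2} - 4 x - 2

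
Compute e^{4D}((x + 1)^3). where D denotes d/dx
x^{3} + 15 x^{2} + 75 x + 125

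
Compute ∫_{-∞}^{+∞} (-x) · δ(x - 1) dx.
-1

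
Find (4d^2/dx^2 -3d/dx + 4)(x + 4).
4 x + 13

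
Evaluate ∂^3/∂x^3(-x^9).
- 504 x^{6}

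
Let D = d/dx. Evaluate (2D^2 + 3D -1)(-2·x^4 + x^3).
x \left(2 x^{3} - 25 x^{2} - 39 x + 12\right)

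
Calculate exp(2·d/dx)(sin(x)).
\sin{\left(x + 2 \right)}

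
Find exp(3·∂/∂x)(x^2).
x^{2} + 6 x + 9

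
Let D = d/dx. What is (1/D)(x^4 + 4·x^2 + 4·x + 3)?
\frac{x^{5}}{5} + \frac{4 x^{3}}{3} + 2 x^{2} + 3 x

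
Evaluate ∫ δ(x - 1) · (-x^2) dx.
-1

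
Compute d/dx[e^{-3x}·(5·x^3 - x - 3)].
\left(- 15 x^{3} + 15 x^{2} + 3 x + 8\right) e^{- 3 x}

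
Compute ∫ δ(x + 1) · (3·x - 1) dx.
-4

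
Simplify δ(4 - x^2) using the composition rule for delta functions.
\frac{\delta(x - 2) + \delta(x + 2)}{4}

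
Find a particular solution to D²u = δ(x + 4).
\frac{|x + 4|}{2}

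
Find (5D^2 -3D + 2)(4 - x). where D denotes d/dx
11 - 2 x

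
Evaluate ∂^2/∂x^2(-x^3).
- 6 x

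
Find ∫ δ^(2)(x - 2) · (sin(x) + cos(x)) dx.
- \sin{\left(2 \right)} - \cos{\left(2 \right)}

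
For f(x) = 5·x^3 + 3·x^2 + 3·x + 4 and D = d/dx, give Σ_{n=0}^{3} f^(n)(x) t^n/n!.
5 t^{3} + t^{2} \left(15 x + 3\right) + 3 t \left(5 x^{2} + 2 x + 1\right) + 5 x^{3} + 3 x^{2} + 3 x + 4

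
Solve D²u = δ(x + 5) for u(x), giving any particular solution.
\frac{|x + 5|}{2}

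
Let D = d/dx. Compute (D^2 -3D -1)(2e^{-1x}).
6 e^{- x}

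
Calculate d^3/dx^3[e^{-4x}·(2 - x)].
16 \left(4 x - 11\right) e^{- 4 x}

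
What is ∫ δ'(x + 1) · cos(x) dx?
- \sin{\left(1 \right)}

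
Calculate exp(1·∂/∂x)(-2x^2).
- 2 x^{2} - 4 x - 2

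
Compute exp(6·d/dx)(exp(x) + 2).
e^{x + 6} + 2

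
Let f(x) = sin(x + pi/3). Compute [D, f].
\cos{\left(x + \frac{\pi}{3} \right)}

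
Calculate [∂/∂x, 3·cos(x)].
- 3 \sin{\left(x \right)}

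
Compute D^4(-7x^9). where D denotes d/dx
- 21168 x^{5}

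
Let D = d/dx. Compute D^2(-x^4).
- 12 x^{2}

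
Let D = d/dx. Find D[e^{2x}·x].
\left(2 x + 1\right) e^{2 x}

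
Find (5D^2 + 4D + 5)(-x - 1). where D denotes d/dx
- 5 x - 9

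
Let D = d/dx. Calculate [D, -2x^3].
- 6 x^{2}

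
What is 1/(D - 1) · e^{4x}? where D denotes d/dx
\frac{e^{4 x}}{3}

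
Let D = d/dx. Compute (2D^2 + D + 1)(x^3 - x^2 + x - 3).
x^{3} + 2 x^{2} + 11 x - 6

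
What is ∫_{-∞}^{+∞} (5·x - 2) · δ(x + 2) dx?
-12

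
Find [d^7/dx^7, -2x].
-14\frac{d^{6}}{dx^{6}}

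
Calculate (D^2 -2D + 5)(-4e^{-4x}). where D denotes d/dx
- 116 e^{- 4 x}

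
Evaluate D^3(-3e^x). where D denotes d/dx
- 3 e^{x}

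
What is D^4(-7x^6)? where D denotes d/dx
- 2520 x^{2}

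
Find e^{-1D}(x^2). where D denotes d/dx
x^{2} - 2 x + 1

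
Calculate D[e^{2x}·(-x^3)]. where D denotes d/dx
x^{2} \left(- 2 x - 3\right) e^{2 x}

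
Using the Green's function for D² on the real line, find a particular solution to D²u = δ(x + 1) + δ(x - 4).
\frac{|x + 1|}{2} + \frac{|x - 4|}{2}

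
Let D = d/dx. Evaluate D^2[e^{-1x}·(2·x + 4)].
2 x e^{- x}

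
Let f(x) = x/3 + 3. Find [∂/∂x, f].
\frac{1}{3}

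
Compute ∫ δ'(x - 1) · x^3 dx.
-3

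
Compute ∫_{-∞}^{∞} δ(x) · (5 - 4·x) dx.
5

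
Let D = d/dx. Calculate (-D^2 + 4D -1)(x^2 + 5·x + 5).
- x^{2} + 3 x + 13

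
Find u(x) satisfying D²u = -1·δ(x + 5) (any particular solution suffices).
-\frac{|x + 5|}{2}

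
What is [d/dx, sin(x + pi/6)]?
\cos{\left(x + \frac{\pi}{6} \right)}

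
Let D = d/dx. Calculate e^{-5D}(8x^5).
8 x^{5} - 200 x^{4} + 2000 x^{3} - 10000 x^{2} + 25000 x - 25000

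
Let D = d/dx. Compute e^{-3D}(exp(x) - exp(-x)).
- e^{3 - x} + e^{x - 3}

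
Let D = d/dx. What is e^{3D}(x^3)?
x^{3} + 9 x^{2} + 27 x + 27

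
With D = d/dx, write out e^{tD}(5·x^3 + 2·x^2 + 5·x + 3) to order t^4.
5 t^{3} + t^{2} \left(15 x + 2\right) + t \left(15 x^{2} + 4 x + 5\right) + 5 x^{3} + 2 x^{2} + 5 x + 3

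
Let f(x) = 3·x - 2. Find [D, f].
3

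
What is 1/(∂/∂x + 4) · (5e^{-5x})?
- 5 e^{- 5 x}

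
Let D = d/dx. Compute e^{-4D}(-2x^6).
- 2 x^{6} + 48 x^{5} - 480 x^{4} + 2560 x^{3} - 7680 x^{2} + 12288 x - 8192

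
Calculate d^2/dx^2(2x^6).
60 x^{4}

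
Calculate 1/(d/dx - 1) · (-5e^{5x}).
- \frac{5 e^{5 x}}{4}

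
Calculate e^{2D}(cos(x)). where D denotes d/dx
\cos{\left(x + 2 \right)}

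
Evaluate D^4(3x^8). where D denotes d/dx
5040 x^{4}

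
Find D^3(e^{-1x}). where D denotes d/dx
- e^{- x}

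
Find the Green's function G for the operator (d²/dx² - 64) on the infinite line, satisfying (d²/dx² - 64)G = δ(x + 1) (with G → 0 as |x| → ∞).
-\frac{e^{-8|x + 1|}}{16}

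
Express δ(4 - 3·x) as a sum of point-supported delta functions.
\frac{\delta(x - 4/3)}{3}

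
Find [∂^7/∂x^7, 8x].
56\frac{d^{6}}{dx^{6}}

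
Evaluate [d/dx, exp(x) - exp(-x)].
2 \cosh{\left(x \right)}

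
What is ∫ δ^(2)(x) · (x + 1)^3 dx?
6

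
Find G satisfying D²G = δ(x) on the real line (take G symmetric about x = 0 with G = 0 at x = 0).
\frac{|x|}{2}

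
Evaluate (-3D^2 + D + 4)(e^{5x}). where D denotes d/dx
- 66 e^{5 x}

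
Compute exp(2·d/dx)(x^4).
x^{4} + 8 x^{3} + 24 x^{2} + 32 x + 16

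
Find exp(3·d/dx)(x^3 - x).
x^{3} + 9 x^{2} + 26 x + 24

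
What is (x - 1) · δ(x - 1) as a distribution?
0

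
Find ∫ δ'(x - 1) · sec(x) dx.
- \tan{\left(1 \right)} \sec{\left(1 \right)}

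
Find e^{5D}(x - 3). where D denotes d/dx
x + 2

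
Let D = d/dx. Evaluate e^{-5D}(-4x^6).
- 4 x^{6} + 120 x^{5} - 1500 x^{4} + 10000 x^{3} - 37500 x^{2} + 75000 x - 62500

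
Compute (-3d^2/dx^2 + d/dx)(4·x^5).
20 x^{3} \left(x - 12\right)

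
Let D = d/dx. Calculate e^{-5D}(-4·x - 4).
16 - 4 x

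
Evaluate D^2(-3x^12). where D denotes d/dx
- 396 x^{10}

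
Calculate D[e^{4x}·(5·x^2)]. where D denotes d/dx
10 x \left(2 x + 1\right) e^{4 x}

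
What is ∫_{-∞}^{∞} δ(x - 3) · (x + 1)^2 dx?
16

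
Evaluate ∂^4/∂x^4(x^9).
3024 x^{5}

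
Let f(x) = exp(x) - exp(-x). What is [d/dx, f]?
2 \cosh{\left(x \right)}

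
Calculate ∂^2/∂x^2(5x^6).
150 x^{4}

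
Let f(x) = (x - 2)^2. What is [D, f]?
2 x - 4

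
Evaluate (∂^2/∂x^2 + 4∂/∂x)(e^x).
5 e^{x}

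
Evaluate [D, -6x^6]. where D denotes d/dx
- 36 x^{5}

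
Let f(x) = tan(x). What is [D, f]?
\frac{1}{\cos^{2}{\left(x \right)}}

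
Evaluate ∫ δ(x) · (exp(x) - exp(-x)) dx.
0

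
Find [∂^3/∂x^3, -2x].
-6\frac{d^{2}}{dx^{2}}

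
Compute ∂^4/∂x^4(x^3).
0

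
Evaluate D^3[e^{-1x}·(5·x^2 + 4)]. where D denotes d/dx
\left(- 5 x^{2} + 30 x - 34\right) e^{- x}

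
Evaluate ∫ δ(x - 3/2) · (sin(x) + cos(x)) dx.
\sqrt{2} \sin{\left(\frac{\pi}{4} + \frac{3}{2} \right)}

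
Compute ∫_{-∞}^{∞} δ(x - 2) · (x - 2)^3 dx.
0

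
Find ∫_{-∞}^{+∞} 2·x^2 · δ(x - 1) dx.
2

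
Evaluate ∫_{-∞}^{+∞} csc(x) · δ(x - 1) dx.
\csc{\left(1 \right)}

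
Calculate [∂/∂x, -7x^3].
- 21 x^{2}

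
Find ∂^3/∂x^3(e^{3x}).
27 e^{3 x}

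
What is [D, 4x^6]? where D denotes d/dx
24 x^{5}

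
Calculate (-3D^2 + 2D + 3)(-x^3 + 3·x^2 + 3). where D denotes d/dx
- 3 x^{3} + 3 x^{2} + 30 x - 9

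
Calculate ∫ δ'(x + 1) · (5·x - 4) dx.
-5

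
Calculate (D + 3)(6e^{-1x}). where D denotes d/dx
12 e^{- x}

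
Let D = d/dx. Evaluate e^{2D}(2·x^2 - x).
2 x^{2} + 7 x + 6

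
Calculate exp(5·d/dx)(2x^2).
2 x^{2} + 20 x + 50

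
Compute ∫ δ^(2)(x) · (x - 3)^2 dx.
2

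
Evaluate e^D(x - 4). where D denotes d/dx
x - 3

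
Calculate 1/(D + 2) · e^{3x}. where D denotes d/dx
\frac{e^{3 x}}{5}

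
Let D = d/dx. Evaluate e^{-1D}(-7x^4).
- 7 x^{4} + 28 x^{3} - 42 x^{2} + 28 x - 7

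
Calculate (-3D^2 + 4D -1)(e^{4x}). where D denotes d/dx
- 33 e^{4 x}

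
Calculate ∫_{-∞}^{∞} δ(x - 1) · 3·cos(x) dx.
3 \cos{\left(1 \right)}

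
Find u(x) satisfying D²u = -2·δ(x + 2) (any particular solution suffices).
-|x + 2|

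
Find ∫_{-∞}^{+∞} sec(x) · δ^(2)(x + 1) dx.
\left(1 + 2 \tan^{2}{\left(1 \right)}\right) \sec{\left(1 \right)}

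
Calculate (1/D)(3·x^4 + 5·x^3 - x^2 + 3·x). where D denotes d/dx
\frac{3 x^{5}}{5} + \frac{5 x^{4}}{4} - \frac{x^{3}}{3} + \frac{3 x^{2}}{2}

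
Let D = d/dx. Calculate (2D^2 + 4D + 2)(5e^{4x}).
250 e^{4 x}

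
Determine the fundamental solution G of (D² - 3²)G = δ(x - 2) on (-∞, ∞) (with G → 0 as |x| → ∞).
-\frac{e^{-3|x - 2|}}{6}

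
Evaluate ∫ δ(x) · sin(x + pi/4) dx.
\frac{\sqrt{2}}{2}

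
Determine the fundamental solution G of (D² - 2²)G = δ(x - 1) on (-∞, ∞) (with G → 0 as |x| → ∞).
-\frac{e^{-2|x - 1|}}{4}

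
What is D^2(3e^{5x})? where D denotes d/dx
75 e^{5 x}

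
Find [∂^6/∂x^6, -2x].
-12\frac{d^{5}}{dx^{5}}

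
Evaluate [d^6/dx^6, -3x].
-18\frac{d^{5}}{dx^{5}}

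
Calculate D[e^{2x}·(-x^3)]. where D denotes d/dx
x^{2} \left(- 2 x - 3\right) e^{2 x}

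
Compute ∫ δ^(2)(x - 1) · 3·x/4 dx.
0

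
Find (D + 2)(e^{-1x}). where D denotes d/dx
e^{- x}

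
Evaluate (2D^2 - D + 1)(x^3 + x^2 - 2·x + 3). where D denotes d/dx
x^{3} - 2 x^{2} + 8 x + 9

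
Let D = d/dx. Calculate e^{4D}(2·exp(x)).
2 e^{x + 4}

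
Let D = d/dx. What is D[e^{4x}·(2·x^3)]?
x^{2} \left(8 x + 6\right) e^{4 x}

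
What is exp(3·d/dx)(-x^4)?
- x^{4} - 12 x^{3} - 54 x^{2} - 108 x - 81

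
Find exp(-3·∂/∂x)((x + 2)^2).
x^{2} - 2 x + 1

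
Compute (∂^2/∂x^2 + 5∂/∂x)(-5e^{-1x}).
20 e^{- x}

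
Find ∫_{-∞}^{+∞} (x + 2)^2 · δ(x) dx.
4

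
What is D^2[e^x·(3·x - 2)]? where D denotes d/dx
\left(3 x + 4\right) e^{x}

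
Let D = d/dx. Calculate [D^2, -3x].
-6D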